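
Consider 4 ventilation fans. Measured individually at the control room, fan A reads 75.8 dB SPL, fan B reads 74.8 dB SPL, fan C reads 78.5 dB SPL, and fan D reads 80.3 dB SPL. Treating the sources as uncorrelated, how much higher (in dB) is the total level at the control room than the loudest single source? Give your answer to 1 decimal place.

Add the sources as powers (linear), then convert back to dB:
L_total = 10·log₁₀(10^(75.8/10) + 10^(74.8/10) + 10^(78.5/10) + 10^(80.3/10)) = 83.91 dB SPL.
Excess over the loudest (80.3 dB): 83.91 − 80.3 = 3.6 dB.

3.6 dB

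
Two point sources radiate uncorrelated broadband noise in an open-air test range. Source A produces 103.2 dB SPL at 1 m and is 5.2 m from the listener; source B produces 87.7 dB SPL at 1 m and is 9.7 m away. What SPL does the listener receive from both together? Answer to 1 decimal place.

At the listener: L_A = 103.2 − 20·log₁₀(5.2) = 88.88 dB; L_B = 87.7 − 20·log₁₀(9.7) = 67.96 dB.
Combined: 10·log₁₀(10^(88.88/10)+10^(67.96/10)) = 88.9 dB SPL.

88.9 dB SPL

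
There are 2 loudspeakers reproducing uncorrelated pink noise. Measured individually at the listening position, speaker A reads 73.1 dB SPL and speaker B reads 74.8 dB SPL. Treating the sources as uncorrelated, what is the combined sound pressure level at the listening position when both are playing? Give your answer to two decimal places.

77.04 dB SPL

Incoherent sources sum as intensities:
L_total = 10·log₁₀(10^(73.1/10) + 10^(74.8/10)) = 10·log₁₀(50620000) = 77.04 dB SPL.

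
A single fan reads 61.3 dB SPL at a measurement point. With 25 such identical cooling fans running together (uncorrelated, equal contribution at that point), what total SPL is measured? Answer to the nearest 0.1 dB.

75.3 dB SPL

25 equal incoherent sources raise the level by 10·log₁₀(25) = 13.98 dB.
L_total = 61.3 + 13.98 = 75.3 dB SPL.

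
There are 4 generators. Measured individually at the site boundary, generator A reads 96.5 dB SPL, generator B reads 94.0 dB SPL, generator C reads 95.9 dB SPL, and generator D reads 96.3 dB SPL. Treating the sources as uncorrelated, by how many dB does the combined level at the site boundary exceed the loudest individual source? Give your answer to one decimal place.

Add the sources as powers (linear), then convert back to dB:
L_total = 10·log₁₀(10^(96.5/10) + 10^(94.0/10) + 10^(95.9/10) + 10^(96.3/10)) = 101.80 dB SPL.
Excess over the loudest (96.5 dB): 101.80 − 96.5 = 5.3 dB.

5.3 dB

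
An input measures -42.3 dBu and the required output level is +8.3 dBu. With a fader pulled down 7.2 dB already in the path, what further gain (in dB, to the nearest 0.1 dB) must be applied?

57.8 dB

The required make-up gain is the shortfall in the dB sum.
G = +8.3 − (-42.3) + 7.2 = 57.8 dB.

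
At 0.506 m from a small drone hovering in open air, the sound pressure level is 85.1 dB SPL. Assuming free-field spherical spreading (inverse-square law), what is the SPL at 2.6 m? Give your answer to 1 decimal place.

70.9 dB SPL

Free-field point source: level drops by 20·log₁₀ of the distance ratio.
ΔL = −20·log₁₀(2.6/0.506) = -14.22 dB, so L₂ = 85.1 + (-14.22) = 70.9 dB SPL.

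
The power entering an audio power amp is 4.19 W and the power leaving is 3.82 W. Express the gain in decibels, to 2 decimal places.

Power is a power quantity, so gain = 10·log₁₀(P_out/P_in).
10·log₁₀(3.82/4.19) = 10·log₁₀(0.9117) = -0.40 dB.

-0.40 dB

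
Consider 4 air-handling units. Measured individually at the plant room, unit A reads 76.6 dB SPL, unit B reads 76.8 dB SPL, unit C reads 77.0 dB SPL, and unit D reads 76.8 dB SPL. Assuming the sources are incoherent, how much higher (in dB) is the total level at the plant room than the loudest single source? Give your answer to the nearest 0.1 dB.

Uncorrelated sources add in intensity (power), not in dB.
L_total = 10·log₁₀(10^(76.6/10) + 10^(76.8/10) + 10^(77.0/10) + 10^(76.8/10)) = 82.82 dB SPL.
Excess over the loudest (77.0 dB): 82.82 − 77.0 = 5.8 dB.

5.8 dB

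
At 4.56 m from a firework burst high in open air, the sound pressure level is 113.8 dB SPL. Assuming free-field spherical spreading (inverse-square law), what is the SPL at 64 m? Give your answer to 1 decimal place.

For a point source in a free field, ΔL = −20·log₁₀(d₂/d₁).
ΔL = −20·log₁₀(64/4.56) = -22.94 dB, so L₂ = 113.8 + (-22.94) = 90.9 dB SPL.

90.9 dB SPL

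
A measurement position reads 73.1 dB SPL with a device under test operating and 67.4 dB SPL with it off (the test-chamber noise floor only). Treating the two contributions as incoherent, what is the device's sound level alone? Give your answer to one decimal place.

71.7 dB SPL

Background correction is a power subtraction:
L_src = 10·log₁₀(10^(73.1/10) − 10^(67.4/10)) = 10·log₁₀(14920000) = 71.7 dB SPL.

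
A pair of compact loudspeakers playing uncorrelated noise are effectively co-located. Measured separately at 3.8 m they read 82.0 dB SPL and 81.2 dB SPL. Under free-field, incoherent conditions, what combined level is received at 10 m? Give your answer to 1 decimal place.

76.2 dB SPL

Combined at 3.8 m: 10·log₁₀(10^(82.0/10)+10^(81.2/10)) = 84.63 dB SPL.
Then apply −20·log₁₀(10/3.8) = -8.40 dB → 76.2 dB SPL.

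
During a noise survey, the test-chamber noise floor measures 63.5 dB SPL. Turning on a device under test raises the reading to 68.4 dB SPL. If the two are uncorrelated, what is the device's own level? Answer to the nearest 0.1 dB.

66.7 dB SPL

Remove the background by subtracting linear intensities:
L_src = 10·log₁₀(10^(68.4/10) − 10^(63.5/10)) = 10·log₁₀(4680000) = 66.7 dB SPL.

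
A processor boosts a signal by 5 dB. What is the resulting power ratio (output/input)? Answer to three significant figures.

Power ratio = 10^(dB/10).
10^(5/10) = 10^(0.5000) = 3.16.

3.16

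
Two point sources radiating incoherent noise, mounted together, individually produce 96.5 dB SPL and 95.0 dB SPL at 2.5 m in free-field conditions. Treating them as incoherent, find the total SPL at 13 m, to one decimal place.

Combined at 2.5 m: 10·log₁₀(10^(96.5/10)+10^(95.0/10)) = 98.82 dB SPL.
Then apply −20·log₁₀(13/2.5) = -14.32 dB → 84.5 dB SPL.

84.5 dB SPL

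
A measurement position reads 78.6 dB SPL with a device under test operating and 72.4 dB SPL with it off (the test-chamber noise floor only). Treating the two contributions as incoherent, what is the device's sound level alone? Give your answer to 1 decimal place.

77.4 dB SPL

Remove the background by subtracting linear intensities:
L_src = 10·log₁₀(10^(78.6/10) − 10^(72.4/10)) = 10·log₁₀(55070000) = 77.4 dB SPL.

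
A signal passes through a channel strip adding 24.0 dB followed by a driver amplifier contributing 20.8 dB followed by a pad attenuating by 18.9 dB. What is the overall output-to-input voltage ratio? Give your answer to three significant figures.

Net gain = 24.0 + 20.8 + (−18.9) = 25.9 dB.
Voltage ratio = 10^(25.9/20) = 19.7.

19.7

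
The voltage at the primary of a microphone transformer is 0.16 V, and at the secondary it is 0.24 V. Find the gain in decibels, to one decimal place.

3.5 dB

Voltage is an amplitude quantity, so gain = 20·log₁₀(V_out/V_in).
20·log₁₀(0.24/0.16) = 20·log₁₀(1.500) = 3.5 dB.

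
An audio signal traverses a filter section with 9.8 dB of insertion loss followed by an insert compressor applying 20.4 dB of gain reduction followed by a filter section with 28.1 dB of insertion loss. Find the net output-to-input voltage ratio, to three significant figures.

Net gain = (−9.8) + (−20.4) + (−28.1) = -58.3 dB.
Voltage ratio = 10^(-58.3/20) = 0.00122.

0.00122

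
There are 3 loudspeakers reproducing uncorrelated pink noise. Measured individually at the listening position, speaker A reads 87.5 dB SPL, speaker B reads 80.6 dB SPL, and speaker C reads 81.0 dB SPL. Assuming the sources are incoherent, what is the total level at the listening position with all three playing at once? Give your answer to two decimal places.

89.05 dB SPL

Incoherent sources sum as intensities:
L_total = 10·log₁₀(10^(87.5/10) + 10^(80.6/10) + 10^(81.0/10)) = 10·log₁₀(803000000) = 89.05 dB SPL.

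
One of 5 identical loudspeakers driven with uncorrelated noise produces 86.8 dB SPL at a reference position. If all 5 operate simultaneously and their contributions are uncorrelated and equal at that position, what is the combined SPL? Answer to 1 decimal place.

5 equal incoherent sources raise the level by 10·log₁₀(5) = 6.99 dB.
L_total = 86.8 + 6.99 = 93.8 dB SPL.

93.8 dB SPL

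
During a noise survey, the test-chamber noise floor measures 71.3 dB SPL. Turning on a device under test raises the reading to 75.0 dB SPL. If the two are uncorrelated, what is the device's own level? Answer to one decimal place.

72.6 dB SPL

Background correction is a power subtraction:
L_src = 10·log₁₀(10^(75.0/10) − 10^(71.3/10)) = 10·log₁₀(18130000) = 72.6 dB SPL.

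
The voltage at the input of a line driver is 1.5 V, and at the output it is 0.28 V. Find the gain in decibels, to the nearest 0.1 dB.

For a voltage ratio, dB = 20·log₁₀(V₂/V₁).
20·log₁₀(0.28/1.5) = 20·log₁₀(0.1867) = -14.6 dB.

-14.6 dB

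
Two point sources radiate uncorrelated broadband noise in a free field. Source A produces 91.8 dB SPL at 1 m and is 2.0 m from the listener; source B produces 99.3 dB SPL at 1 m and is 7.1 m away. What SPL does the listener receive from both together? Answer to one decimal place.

87.4 dB SPL

At the listener: L_A = 91.8 − 20·log₁₀(2.0) = 85.78 dB; L_B = 99.3 − 20·log₁₀(7.1) = 82.27 dB.
Combined: 10·log₁₀(10^(85.78/10)+10^(82.27/10)) = 87.4 dB SPL.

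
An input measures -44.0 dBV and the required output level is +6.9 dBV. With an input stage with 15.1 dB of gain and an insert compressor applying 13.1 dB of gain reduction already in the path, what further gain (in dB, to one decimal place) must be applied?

48.9 dB

The required make-up gain is the shortfall in the dB sum.
G = +6.9 − (-44.0) − 15.1 + 13.1 = 48.9 dB.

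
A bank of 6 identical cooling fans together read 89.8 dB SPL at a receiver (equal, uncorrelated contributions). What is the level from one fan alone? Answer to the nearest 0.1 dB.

82.0 dB SPL

6 equal incoherent sources add 10·log₁₀(6) = 7.78 dB over one source.
L_one = 89.8 − 7.78 = 82.0 dB SPL.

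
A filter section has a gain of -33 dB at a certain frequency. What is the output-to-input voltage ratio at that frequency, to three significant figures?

Voltage ratio = 10^(dB/20).
10^(-33/20) = 10^(-1.650) = 0.0224.

0.0224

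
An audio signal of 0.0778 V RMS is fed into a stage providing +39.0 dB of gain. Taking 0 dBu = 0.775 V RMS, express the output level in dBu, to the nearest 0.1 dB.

+19.0 dBu

Input level: 20·log₁₀(0.0778/0.775) = -19.97 dBu.
Output: -19.97 + 39.0 = +19.0 dBu.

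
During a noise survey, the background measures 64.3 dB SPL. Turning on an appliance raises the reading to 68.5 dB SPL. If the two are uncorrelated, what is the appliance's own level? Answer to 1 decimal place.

Remove the background by subtracting linear intensities:
L_src = 10·log₁₀(10^(68.5/10) − 10^(64.3/10)) = 10·log₁₀(4388000) = 66.4 dB SPL.

66.4 dB SPL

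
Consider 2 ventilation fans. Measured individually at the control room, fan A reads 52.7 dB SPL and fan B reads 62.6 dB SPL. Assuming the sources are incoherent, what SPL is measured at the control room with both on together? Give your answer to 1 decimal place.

63.0 dB SPL

Uncorrelated sources add in intensity (power), not in dB.
L_total = 10·log₁₀(10^(52.7/10) + 10^(62.6/10)) = 10·log₁₀(2006000) = 63.0 dB SPL.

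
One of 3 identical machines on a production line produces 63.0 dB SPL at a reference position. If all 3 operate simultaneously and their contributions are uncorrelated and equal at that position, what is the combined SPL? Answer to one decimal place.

67.8 dB SPL

3 equal incoherent sources raise the level by 10·log₁₀(3) = 4.77 dB.
L_total = 63.0 + 4.77 = 67.8 dB SPL.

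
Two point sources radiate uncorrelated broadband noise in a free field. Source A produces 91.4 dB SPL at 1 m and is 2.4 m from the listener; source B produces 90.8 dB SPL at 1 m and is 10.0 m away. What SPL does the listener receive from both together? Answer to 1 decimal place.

84.0 dB SPL

At the listener: L_A = 91.4 − 20·log₁₀(2.4) = 83.80 dB; L_B = 90.8 − 20·log₁₀(10.0) = 70.80 dB.
Combined: 10·log₁₀(10^(83.80/10)+10^(70.80/10)) = 84.0 dB SPL.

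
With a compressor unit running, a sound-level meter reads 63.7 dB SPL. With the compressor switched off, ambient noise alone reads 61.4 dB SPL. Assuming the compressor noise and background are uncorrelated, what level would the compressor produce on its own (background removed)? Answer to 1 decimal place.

Subtract intensities: L_src = 10·log₁₀(10^(L_total/10) − 10^(L_bg/10)).
L_src = 10·log₁₀(10^(63.7/10) − 10^(61.4/10)) = 10·log₁₀(963800) = 59.8 dB SPL.

59.8 dB SPL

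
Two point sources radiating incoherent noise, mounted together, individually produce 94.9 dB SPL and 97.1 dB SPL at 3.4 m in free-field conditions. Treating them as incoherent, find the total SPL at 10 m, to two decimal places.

Combined at 3.4 m: 10·log₁₀(10^(94.9/10)+10^(97.1/10)) = 99.148 dB SPL.
Then apply −20·log₁₀(10/3.4) = -9.370 dB → 89.78 dB SPL.

89.78 dB SPL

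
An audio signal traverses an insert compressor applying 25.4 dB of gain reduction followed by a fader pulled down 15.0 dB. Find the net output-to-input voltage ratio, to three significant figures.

Net gain = (−25.4) + (−15.0) = -40.4 dB.
Voltage ratio = 10^(-40.4/20) = 0.00955.

0.00955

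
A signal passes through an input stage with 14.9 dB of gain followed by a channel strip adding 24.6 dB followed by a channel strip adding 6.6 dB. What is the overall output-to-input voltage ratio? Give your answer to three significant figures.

Net gain = 14.9 + 24.6 + 6.6 = 46.1 dB.
Voltage ratio = 10^(46.1/20) = 202.

202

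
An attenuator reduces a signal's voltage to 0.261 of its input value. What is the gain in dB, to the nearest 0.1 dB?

Voltage is an amplitude quantity, so gain = 20·log₁₀(V_out/V_in).
20·log₁₀(0.261) = -11.7 dB.

-11.7 dB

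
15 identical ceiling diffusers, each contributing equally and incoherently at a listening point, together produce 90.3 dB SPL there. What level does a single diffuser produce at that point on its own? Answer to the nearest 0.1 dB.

78.5 dB SPL

15 equal incoherent sources add 10·log₁₀(15) = 11.76 dB over one source.
L_one = 90.3 − 11.76 = 78.5 dB SPL.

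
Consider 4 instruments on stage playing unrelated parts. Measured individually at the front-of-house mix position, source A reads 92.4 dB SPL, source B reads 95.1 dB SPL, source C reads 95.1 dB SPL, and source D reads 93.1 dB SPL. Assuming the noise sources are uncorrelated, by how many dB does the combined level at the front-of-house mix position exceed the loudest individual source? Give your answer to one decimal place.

Add the sources as powers (linear), then convert back to dB:
L_total = 10·log₁₀(10^(92.4/10) + 10^(95.1/10) + 10^(95.1/10) + 10^(93.1/10)) = 100.11 dB SPL.
Excess over the loudest (95.1 dB): 100.11 − 95.1 = 5.0 dB.

5.0 dB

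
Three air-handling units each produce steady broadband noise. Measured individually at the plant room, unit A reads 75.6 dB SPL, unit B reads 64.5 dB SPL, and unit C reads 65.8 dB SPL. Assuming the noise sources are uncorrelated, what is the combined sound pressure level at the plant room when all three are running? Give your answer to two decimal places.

Uncorrelated sources add in intensity (power), not in dB.
L_total = 10·log₁₀(10^(75.6/10) + 10^(64.5/10) + 10^(65.8/10)) = 10·log₁₀(42930000) = 76.33 dB SPL.

76.33 dB SPL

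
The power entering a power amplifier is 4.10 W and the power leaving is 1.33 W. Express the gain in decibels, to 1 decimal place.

Power is a power quantity, so gain = 10·log₁₀(P_out/P_in).
10·log₁₀(1.33/4.10) = 10·log₁₀(0.3244) = -4.9 dB.

-4.9 dB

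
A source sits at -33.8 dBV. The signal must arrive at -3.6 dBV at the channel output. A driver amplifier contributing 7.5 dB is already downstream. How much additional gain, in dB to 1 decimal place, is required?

22.7 dB

The required make-up gain is the shortfall in the dB sum.
G = -3.6 − (-33.8) − 7.5 = 22.7 dB.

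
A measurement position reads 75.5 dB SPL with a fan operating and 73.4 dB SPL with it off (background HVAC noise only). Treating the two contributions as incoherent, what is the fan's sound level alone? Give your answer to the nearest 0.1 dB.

71.3 dB SPL

Remove the background by subtracting linear intensities:
L_src = 10·log₁₀(10^(75.5/10) − 10^(73.4/10)) = 10·log₁₀(13600000) = 71.3 dB SPL.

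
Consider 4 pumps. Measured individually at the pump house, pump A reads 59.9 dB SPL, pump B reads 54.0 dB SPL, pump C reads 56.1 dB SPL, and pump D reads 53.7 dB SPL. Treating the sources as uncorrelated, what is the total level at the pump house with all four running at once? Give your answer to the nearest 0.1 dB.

Uncorrelated sources add in intensity (power), not in dB.
L_total = 10·log₁₀(10^(59.9/10) + 10^(54.0/10) + 10^(56.1/10) + 10^(53.7/10)) = 10·log₁₀(1870000) = 62.7 dB SPL.

62.7 dB SPL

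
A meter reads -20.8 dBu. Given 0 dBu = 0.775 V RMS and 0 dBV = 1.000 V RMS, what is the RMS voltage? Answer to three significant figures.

0.0707 V

V = 0.775 V × 10^(-20.8/20).
= 0.775 × 0.09120 = 0.0707 V.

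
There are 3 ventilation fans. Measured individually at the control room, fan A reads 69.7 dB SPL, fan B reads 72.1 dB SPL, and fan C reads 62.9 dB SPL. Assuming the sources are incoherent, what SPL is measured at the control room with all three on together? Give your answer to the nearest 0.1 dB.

74.4 dB SPL

Incoherent sources sum as intensities:
L_total = 10·log₁₀(10^(69.7/10) + 10^(72.1/10) + 10^(62.9/10)) = 10·log₁₀(27500000) = 74.4 dB SPL.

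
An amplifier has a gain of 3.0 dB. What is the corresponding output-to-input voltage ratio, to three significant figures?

Voltage ratio = 10^(dB/20).
10^(3.0/20) = 10^(0.1500) = 1.41.

1.41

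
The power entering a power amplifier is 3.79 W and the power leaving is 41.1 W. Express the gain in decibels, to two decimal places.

10.35 dB

For a power ratio, dB = 10·log₁₀(P₂/P₁).
10·log₁₀(41.1/3.79) = 10·log₁₀(10.84) = 10.35 dB.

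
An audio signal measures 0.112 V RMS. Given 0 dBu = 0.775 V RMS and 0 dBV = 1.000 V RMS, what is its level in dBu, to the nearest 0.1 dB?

-16.8 dBu

dBu = 20·log₁₀(V / 0.775 V).
20·log₁₀(0.112/0.775) = -16.8 dBu.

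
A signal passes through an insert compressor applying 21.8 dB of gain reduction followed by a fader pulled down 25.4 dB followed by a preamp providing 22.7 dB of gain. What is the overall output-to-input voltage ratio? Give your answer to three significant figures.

0.0596

Net gain = (−21.8) + (−25.4) + 22.7 = -24.5 dB.
Voltage ratio = 10^(-24.5/20) = 0.0596.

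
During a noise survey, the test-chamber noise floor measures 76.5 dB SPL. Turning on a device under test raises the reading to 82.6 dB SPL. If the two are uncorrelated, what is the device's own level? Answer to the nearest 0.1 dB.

81.4 dB SPL

Subtract intensities: L_src = 10·log₁₀(10^(L_total/10) − 10^(L_bg/10)).
L_src = 10·log₁₀(10^(82.6/10) − 10^(76.5/10)) = 10·log₁₀(137300000) = 81.4 dB SPL.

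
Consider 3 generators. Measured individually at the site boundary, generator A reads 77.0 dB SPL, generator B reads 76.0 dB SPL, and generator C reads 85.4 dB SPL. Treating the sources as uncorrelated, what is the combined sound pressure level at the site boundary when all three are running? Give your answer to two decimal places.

86.40 dB SPL

Uncorrelated sources add in intensity (power), not in dB.
L_total = 10·log₁₀(10^(77.0/10) + 10^(76.0/10) + 10^(85.4/10)) = 10·log₁₀(436700000) = 86.40 dB SPL.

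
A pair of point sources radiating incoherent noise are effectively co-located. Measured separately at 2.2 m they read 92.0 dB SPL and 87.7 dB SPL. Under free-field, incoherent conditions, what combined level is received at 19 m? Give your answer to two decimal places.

74.65 dB SPL

Combined at 2.2 m: 10·log₁₀(10^(92.0/10)+10^(87.7/10)) = 93.372 dB SPL.
Then apply −20·log₁₀(19/2.2) = -18.727 dB → 74.65 dB SPL.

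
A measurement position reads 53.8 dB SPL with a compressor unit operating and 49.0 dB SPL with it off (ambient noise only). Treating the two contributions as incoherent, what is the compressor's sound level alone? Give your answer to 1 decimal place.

Background correction is a power subtraction:
L_src = 10·log₁₀(10^(53.8/10) − 10^(49.0/10)) = 10·log₁₀(160500) = 52.1 dB SPL.

52.1 dB SPL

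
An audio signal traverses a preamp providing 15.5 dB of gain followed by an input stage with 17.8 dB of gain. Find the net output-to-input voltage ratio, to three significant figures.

Net gain = 15.5 + 17.8 = 33.3 dB.
Voltage ratio = 10^(33.3/20) = 46.2.

46.2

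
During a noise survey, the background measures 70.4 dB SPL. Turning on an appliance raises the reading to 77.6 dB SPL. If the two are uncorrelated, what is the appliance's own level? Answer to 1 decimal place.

76.7 dB SPL

Background correction is a power subtraction:
L_src = 10·log₁₀(10^(77.6/10) − 10^(70.4/10)) = 10·log₁₀(46580000) = 76.7 dB SPL.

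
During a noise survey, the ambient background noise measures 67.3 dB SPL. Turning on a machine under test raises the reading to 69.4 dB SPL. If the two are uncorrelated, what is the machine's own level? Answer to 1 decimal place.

Background correction is a power subtraction:
L_src = 10·log₁₀(10^(69.4/10) − 10^(67.3/10)) = 10·log₁₀(3339000) = 65.2 dB SPL.

65.2 dB SPL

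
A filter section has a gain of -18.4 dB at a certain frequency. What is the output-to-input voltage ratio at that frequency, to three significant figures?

Voltage ratio = 10^(dB/20).
10^(-18.4/20) = 10^(-0.9200) = 0.120.

0.120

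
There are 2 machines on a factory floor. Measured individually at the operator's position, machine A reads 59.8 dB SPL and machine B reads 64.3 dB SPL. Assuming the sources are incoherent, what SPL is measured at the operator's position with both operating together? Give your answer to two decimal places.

Incoherent sources sum as intensities:
L_total = 10·log₁₀(10^(59.8/10) + 10^(64.3/10)) = 10·log₁₀(3647000) = 65.62 dB SPL.

65.62 dB SPL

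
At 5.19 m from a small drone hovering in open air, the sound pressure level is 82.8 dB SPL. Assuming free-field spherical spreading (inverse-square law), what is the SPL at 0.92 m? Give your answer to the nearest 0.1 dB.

97.8 dB SPL

For a point source in a free field, ΔL = −20·log₁₀(d₂/d₁).
ΔL = −20·log₁₀(0.92/5.19) = 15.03 dB, so L₂ = 82.8 + (15.03) = 97.8 dB SPL.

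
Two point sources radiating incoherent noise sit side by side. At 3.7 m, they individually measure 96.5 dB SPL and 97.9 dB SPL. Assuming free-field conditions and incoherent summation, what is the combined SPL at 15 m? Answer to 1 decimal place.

Combined at 3.7 m: 10·log₁₀(10^(96.5/10)+10^(97.9/10)) = 100.27 dB SPL.
Then apply −20·log₁₀(15/3.7) = -12.16 dB → 88.1 dB SPL.

88.1 dB SPL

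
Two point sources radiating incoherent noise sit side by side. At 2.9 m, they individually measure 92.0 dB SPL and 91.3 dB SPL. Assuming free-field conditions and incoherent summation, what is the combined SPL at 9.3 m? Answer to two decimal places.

84.55 dB SPL

Combined at 2.9 m: 10·log₁₀(10^(92.0/10)+10^(91.3/10)) = 94.674 dB SPL.
Then apply −20·log₁₀(9.3/2.9) = -10.122 dB → 84.55 dB SPL.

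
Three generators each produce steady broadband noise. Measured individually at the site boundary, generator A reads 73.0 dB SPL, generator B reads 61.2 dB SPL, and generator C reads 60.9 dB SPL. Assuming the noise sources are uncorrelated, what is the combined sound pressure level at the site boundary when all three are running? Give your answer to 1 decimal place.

Add the sources as powers (linear), then convert back to dB:
L_total = 10·log₁₀(10^(73.0/10) + 10^(61.2/10) + 10^(60.9/10)) = 10·log₁₀(22500000) = 73.5 dB SPL.

73.5 dB SPL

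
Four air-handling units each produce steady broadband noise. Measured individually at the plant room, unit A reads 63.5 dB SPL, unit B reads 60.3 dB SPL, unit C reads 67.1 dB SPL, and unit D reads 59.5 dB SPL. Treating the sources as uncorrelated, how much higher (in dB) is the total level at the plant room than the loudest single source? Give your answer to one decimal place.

2.6 dB

Uncorrelated sources add in intensity (power), not in dB.
L_total = 10·log₁₀(10^(63.5/10) + 10^(60.3/10) + 10^(67.1/10) + 10^(59.5/10)) = 69.70 dB SPL.
Excess over the loudest (67.1 dB): 69.70 − 67.1 = 2.6 dB.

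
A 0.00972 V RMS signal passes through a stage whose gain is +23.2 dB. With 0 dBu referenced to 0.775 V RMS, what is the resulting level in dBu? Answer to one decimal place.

Input level: 20·log₁₀(0.00972/0.775) = -38.03 dBu.
Output: -38.03 + 23.2 = -14.8 dBu.

-14.8 dBu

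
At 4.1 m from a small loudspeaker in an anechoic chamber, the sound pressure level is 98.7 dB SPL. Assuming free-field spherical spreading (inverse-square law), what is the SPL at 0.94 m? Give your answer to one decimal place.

For a point source in a free field, ΔL = −20·log₁₀(d₂/d₁).
ΔL = −20·log₁₀(0.94/4.1) = 12.79 dB, so L₂ = 98.7 + (12.79) = 111.5 dB SPL.

111.5 dB SPL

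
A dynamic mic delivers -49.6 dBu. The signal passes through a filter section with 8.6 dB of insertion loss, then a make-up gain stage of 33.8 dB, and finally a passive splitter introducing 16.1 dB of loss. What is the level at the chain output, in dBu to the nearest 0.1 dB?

Gain stages sum in dB:
-49.6 − 8.6 + 33.8 − 16.1 = -40.5 dBu.

-40.5 dBu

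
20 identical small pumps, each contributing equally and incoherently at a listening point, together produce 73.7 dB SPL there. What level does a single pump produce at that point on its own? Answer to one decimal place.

60.7 dB SPL

20 equal incoherent sources add 10·log₁₀(20) = 13.01 dB over one source.
L_one = 73.7 − 13.01 = 60.7 dB SPL.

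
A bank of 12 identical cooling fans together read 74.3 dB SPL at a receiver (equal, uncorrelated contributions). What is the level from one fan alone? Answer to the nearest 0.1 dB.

12 equal incoherent sources add 10·log₁₀(12) = 10.79 dB over one source.
L_one = 74.3 − 10.79 = 63.5 dB SPL.

63.5 dB SPL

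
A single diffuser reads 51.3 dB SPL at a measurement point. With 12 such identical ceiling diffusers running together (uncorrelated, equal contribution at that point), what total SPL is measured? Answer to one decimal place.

12 equal incoherent sources raise the level by 10·log₁₀(12) = 10.79 dB.
L_total = 51.3 + 10.79 = 62.1 dB SPL.

62.1 dB SPL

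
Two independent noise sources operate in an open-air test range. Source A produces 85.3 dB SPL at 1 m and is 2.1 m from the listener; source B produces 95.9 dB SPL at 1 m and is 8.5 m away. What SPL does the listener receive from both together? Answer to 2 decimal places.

81.16 dB SPL

At the listener: L_A = 85.3 − 20·log₁₀(2.1) = 78.856 dB; L_B = 95.9 − 20·log₁₀(8.5) = 77.312 dB.
Combined: 10·log₁₀(10^(78.856/10)+10^(77.312/10)) = 81.16 dB SPL.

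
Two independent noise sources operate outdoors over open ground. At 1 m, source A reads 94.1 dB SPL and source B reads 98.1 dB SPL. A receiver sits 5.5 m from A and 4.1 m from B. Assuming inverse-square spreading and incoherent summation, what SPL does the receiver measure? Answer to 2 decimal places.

At the listener: L_A = 94.1 − 20·log₁₀(5.5) = 79.293 dB; L_B = 98.1 − 20·log₁₀(4.1) = 85.844 dB.
Combined: 10·log₁₀(10^(79.293/10)+10^(85.844/10)) = 86.71 dB SPL.

86.71 dB SPL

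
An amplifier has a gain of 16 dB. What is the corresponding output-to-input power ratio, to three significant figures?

39.8

Power ratio = 10^(dB/10).
10^(16/10) = 10^(1.600) = 39.8.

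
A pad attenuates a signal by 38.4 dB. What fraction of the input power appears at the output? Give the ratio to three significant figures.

0.000145

Power ratio = 10^(dB/10).
10^(-38.4/10) = 10^(-3.840) = 0.000145.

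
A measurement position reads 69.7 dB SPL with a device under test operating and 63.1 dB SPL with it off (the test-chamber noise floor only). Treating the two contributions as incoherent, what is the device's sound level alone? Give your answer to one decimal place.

Background correction is a power subtraction:
L_src = 10·log₁₀(10^(69.7/10) − 10^(63.1/10)) = 10·log₁₀(7291000) = 68.6 dB SPL.

68.6 dB SPL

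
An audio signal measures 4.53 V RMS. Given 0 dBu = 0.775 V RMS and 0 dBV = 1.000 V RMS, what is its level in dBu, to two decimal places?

dBu = 20·log₁₀(V / 0.775 V).
20·log₁₀(4.53/0.775) = +15.34 dBu.

+15.34 dBu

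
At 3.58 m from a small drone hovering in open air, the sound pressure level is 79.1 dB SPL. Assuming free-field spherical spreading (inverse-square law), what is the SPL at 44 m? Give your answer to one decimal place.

57.3 dB SPL

Free-field point source: level drops by 20·log₁₀ of the distance ratio.
ΔL = −20·log₁₀(44/3.58) = -21.79 dB, so L₂ = 79.1 + (-21.79) = 57.3 dB SPL.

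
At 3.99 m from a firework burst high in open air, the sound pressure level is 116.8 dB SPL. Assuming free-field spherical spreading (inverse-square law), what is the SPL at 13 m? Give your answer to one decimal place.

106.5 dB SPL

Free-field point source: level drops by 20·log₁₀ of the distance ratio.
ΔL = −20·log₁₀(13/3.99) = -10.26 dB, so L₂ = 116.8 + (-10.26) = 106.5 dB SPL.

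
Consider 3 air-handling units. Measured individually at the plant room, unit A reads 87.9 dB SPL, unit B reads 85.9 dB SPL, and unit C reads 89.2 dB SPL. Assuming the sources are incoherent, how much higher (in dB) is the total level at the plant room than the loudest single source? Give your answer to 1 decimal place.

Uncorrelated sources add in intensity (power), not in dB.
L_total = 10·log₁₀(10^(87.9/10) + 10^(85.9/10) + 10^(89.2/10)) = 92.64 dB SPL.
Excess over the loudest (89.2 dB): 92.64 − 89.2 = 3.4 dB.

3.4 dB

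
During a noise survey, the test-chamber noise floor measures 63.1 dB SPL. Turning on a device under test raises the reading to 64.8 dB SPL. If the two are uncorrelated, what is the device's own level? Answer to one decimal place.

Remove the background by subtracting linear intensities:
L_src = 10·log₁₀(10^(64.8/10) − 10^(63.1/10)) = 10·log₁₀(978200) = 59.9 dB SPL.

59.9 dB SPL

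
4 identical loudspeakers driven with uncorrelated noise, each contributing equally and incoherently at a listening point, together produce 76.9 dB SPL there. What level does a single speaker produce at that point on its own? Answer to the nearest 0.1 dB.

4 equal incoherent sources add 10·log₁₀(4) = 6.02 dB over one source.
L_one = 76.9 − 6.02 = 70.9 dB SPL.

70.9 dB SPL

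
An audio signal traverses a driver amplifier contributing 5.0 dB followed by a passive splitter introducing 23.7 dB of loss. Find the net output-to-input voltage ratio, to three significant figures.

0.116

Net gain = 5.0 + (−23.7) = -18.7 dB.
Voltage ratio = 10^(-18.7/20) = 0.116.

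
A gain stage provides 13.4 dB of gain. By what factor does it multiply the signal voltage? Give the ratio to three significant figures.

Voltage ratio = 10^(dB/20).
10^(13.4/20) = 10^(0.6700) = 4.68.

4.68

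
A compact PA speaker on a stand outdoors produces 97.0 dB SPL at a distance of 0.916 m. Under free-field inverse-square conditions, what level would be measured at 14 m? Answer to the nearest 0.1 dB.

73.3 dB SPL

For a point source in a free field, ΔL = −20·log₁₀(d₂/d₁).
ΔL = −20·log₁₀(14/0.916) = -23.68 dB, so L₂ = 97.0 + (-23.68) = 73.3 dB SPL.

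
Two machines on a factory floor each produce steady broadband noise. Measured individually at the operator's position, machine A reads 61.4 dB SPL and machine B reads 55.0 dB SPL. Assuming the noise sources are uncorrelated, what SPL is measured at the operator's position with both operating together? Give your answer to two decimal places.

Incoherent sources sum as intensities:
L_total = 10·log₁₀(10^(61.4/10) + 10^(55.0/10)) = 10·log₁₀(1697000) = 62.30 dB SPL.

62.30 dB SPL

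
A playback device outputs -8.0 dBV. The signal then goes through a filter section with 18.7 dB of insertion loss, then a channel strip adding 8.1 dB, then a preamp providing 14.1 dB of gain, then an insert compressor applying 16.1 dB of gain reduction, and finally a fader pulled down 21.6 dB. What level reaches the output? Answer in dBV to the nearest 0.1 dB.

-42.2 dBV

In dB, series stages simply add:
-8.0 − 18.7 + 8.1 + 14.1 − 16.1 − 21.6 = -42.2 dBV.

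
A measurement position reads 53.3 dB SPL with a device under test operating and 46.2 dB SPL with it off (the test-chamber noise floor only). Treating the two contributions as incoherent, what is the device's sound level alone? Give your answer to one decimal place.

Remove the background by subtracting linear intensities:
L_src = 10·log₁₀(10^(53.3/10) − 10^(46.2/10)) = 10·log₁₀(172100) = 52.4 dB SPL.

52.4 dB SPL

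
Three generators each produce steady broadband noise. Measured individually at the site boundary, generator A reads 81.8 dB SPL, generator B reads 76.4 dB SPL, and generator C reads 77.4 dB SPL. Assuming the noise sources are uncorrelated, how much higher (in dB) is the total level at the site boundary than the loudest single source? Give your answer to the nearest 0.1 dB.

Uncorrelated sources add in intensity (power), not in dB.
L_total = 10·log₁₀(10^(81.8/10) + 10^(76.4/10) + 10^(77.4/10)) = 83.98 dB SPL.
Excess over the loudest (81.8 dB): 83.98 − 81.8 = 2.2 dB.

2.2 dB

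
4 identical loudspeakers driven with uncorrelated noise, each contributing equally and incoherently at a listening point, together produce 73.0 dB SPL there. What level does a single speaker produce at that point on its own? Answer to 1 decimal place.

67.0 dB SPL

4 equal incoherent sources add 10·log₁₀(4) = 6.02 dB over one source.
L_one = 73.0 − 6.02 = 67.0 dB SPL.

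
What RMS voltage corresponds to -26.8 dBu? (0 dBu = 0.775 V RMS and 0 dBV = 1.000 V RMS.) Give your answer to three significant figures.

V = 0.775 V × 10^(-26.8/20).
= 0.775 × 0.04571 = 0.0354 V.

0.0354 V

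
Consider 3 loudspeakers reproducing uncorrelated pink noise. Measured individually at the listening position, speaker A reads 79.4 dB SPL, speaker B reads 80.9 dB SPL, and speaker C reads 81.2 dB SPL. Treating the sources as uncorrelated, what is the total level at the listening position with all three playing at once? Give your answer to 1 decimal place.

Incoherent sources sum as intensities:
L_total = 10·log₁₀(10^(79.4/10) + 10^(80.9/10) + 10^(81.2/10)) = 10·log₁₀(341900000) = 85.3 dB SPL.

85.3 dB SPL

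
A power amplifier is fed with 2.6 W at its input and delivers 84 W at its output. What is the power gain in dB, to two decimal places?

For a power ratio, dB = 10·log₁₀(P₂/P₁).
10·log₁₀(84/2.6) = 10·log₁₀(32.31) = 15.09 dB.

15.09 dB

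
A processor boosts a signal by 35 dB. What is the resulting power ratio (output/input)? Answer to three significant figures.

Power ratio = 10^(dB/10).
10^(35/10) = 10^(3.500) = 3160.

3160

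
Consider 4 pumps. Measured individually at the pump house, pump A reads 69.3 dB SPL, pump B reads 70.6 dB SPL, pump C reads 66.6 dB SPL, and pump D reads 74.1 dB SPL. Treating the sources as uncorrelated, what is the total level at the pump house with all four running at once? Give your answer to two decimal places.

77.01 dB SPL

Uncorrelated sources add in intensity (power), not in dB.
L_total = 10·log₁₀(10^(69.3/10) + 10^(70.6/10) + 10^(66.6/10) + 10^(74.1/10)) = 10·log₁₀(50270000) = 77.01 dB SPL.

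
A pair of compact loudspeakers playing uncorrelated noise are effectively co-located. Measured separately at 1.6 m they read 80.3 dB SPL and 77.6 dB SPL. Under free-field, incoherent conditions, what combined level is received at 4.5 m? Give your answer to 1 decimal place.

73.2 dB SPL

Combined at 1.6 m: 10·log₁₀(10^(80.3/10)+10^(77.6/10)) = 82.17 dB SPL.
Then apply −20·log₁₀(4.5/1.6) = -8.98 dB → 73.2 dB SPL.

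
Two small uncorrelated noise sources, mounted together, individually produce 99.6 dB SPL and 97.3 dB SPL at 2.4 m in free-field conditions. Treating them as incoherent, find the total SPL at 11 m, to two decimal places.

Combined at 2.4 m: 10·log₁₀(10^(99.6/10)+10^(97.3/10)) = 101.611 dB SPL.
Then apply −20·log₁₀(11/2.4) = -13.224 dB → 88.39 dB SPL.

88.39 dB SPL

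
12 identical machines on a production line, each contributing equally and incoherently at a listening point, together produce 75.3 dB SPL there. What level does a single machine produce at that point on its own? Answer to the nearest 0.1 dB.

64.5 dB SPL

12 equal incoherent sources add 10·log₁₀(12) = 10.79 dB over one source.
L_one = 75.3 − 10.79 = 64.5 dB SPL.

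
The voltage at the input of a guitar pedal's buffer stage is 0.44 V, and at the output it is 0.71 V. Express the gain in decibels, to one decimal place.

4.2 dB

Voltage ratio → dB uses the 20·log₁₀ form:
20·log₁₀(0.71/0.44) = 20·log₁₀(1.614) = 4.2 dB.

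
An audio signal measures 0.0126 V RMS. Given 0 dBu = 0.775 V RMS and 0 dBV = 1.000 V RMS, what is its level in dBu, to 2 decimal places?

-35.78 dBu

dBu = 20·log₁₀(V / 0.775 V).
20·log₁₀(0.0126/0.775) = -35.78 dBu.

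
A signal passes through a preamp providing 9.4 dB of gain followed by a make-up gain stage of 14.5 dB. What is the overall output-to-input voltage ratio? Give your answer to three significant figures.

15.7

Net gain = 9.4 + 14.5 = 23.9 dB.
Voltage ratio = 10^(23.9/20) = 15.7.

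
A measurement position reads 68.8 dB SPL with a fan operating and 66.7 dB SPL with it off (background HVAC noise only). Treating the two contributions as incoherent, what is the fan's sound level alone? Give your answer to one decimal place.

Background correction is a power subtraction:
L_src = 10·log₁₀(10^(68.8/10) − 10^(66.7/10)) = 10·log₁₀(2908000) = 64.6 dB SPL.

64.6 dB SPL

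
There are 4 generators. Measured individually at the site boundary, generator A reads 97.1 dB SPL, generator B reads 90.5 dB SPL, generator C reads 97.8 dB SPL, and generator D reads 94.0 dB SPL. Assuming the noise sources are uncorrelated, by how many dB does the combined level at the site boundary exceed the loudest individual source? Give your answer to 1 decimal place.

Incoherent sources sum as intensities:
L_total = 10·log₁₀(10^(97.1/10) + 10^(90.5/10) + 10^(97.8/10) + 10^(94.0/10)) = 101.70 dB SPL.
Excess over the loudest (97.8 dB): 101.70 − 97.8 = 3.9 dB.

3.9 dB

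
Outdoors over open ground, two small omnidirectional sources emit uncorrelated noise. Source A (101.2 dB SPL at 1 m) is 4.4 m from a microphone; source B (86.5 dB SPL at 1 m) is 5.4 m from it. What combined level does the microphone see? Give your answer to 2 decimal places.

88.43 dB SPL

At the listener: L_A = 101.2 − 20·log₁₀(4.4) = 88.331 dB; L_B = 86.5 − 20·log₁₀(5.4) = 71.852 dB.
Combined: 10·log₁₀(10^(88.331/10)+10^(71.852/10)) = 88.43 dB SPL.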